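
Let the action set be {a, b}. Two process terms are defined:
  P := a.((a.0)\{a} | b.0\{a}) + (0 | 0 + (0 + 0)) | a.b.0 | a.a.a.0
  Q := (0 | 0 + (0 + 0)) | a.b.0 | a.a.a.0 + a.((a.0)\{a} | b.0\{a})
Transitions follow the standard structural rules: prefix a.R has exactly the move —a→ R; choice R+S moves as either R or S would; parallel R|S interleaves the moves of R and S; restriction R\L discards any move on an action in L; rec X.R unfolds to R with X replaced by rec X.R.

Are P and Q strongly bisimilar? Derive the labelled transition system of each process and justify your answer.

P's transition system — 14 states:
  u0 = a.((a.0)\{a} | b.0\{a}) + (0 | 0 + (0 + 0)) | a.b.0 | a.a.a.0 ⊢ =a=> u1, =a=> u2, =a=> u3
  u1 = (0 | 0 + (0 + 0)) | a.b.0 | a.a.0 ⊢ =a=> u4, =a=> u5
  u2 = (0 | 0 + (0 + 0)) | b.0 | a.a.a.0 ⊢ =a=> u5, =b=> u6
  u3 = (a.0)\{a} | b.0\{a} ⊢ =b=> u7
  u4 = (0 | 0 + (0 + 0)) | a.b.0 | a.0 ⊢ =a=> u8, =a=> u9
  u5 = (0 | 0 + (0 + 0)) | b.0 | a.a.0 ⊢ =a=> u9, =b=> u10
  u6 = (0 | 0 + (0 + 0)) | 0 | a.a.a.0 ⊢ =a=> u10
  u7 = (a.0)\{a} | 0\{a} ⊢ stopped
  u8 = (0 | 0 + (0 + 0)) | a.b.0 | 0 ⊢ =a=> u11
  u9 = (0 | 0 + (0 + 0)) | b.0 | a.0 ⊢ =a=> u11, =b=> u12
  u10 = (0 | 0 + (0 + 0)) | 0 | a.a.0 ⊢ =a=> u12
  u11 = (0 | 0 + (0 + 0)) | b.0 | 0 ⊢ =b=> u13
  u12 = (0 | 0 + (0 + 0)) | 0 | a.0 ⊢ =a=> u13
  u13 = (0 | 0 + (0 + 0)) | 0 | 0 ⊢ stopped
Q's transition system — 14 states:
  v0 = (0 | 0 + (0 + 0)) | a.b.0 | a.a.a.0 + a.((a.0)\{a} | b.0\{a}) ⊢ =a=> v1, =a=> v2, =a=> v3
  v1 = (0 | 0 + (0 + 0)) | a.b.0 | a.a.0 ⊢ =a=> v4, =a=> v5
  v2 = (0 | 0 + (0 + 0)) | b.0 | a.a.a.0 ⊢ =a=> v5, =b=> v6
  v3 = (a.0)\{a} | b.0\{a} ⊢ =b=> v7
  v4 = (0 | 0 + (0 + 0)) | a.b.0 | a.0 ⊢ =a=> v8, =a=> v9
  v5 = (0 | 0 + (0 + 0)) | b.0 | a.a.0 ⊢ =a=> v9, =b=> v10
  v6 = (0 | 0 + (0 + 0)) | 0 | a.a.a.0 ⊢ =a=> v10
  v7 = (a.0)\{a} | 0\{a} ⊢ stopped
  v8 = (0 | 0 + (0 + 0)) | a.b.0 | 0 ⊢ =a=> v11
  v9 = (0 | 0 + (0 + 0)) | b.0 | a.0 ⊢ =a=> v11, =b=> v12
  v10 = (0 | 0 + (0 + 0)) | 0 | a.a.0 ⊢ =a=> v12
  v11 = (0 | 0 + (0 + 0)) | b.0 | 0 ⊢ =b=> v13
  v12 = (0 | 0 + (0 + 0)) | 0 | a.0 ⊢ =a=> v13
  v13 = (0 | 0 + (0 + 0)) | 0 | 0 ⊢ stopped
Bisimilarity quotient blocks:
  B0 = {u0, v0}
  B1 = {u1, v1}
  B2 = {u5, v5}
  B3 = {u10, v10}
  B4 = {u12, v12}
  B5 = {u13, u7, v13, v7}
  B6 = {u9, v9}
  B7 = {u11, u3, v11, v3}
  B8 = {u4, v4}
  B9 = {u8, v8}
  B10 = {u2, v2}
  B11 = {u6, v6}
u0 ∈ B0, v0 ∈ B0 → same block

P ~ Q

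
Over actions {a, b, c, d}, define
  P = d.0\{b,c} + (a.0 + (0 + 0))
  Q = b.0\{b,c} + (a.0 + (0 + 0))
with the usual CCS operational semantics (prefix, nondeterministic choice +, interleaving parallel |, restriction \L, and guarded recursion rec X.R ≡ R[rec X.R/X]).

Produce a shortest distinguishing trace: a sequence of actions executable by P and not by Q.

LTS(P): 3 reachable states
  s0 = d.0\{b,c} + (a.0 + (0 + 0)) has moves ··a··> s1, ··d··> s2
  s1 = 0 has moves ·
  s2 = 0\{b,c} has moves ·
LTS(Q): 3 reachable states
  t0 = b.0\{b,c} + (a.0 + (0 + 0)) has moves ··a··> t1, ··b··> t2
  t1 = 0 has moves ·
  t2 = 0\{b,c} has moves ·
Trace ⟨d⟩ through P, begin at {s0}:
  after d @ step 1: {s2}
  P completes σ.
Trace ⟨d⟩ through Q, begin at {t0}:
  after d @ step 1: ∅ (Q stuck)

d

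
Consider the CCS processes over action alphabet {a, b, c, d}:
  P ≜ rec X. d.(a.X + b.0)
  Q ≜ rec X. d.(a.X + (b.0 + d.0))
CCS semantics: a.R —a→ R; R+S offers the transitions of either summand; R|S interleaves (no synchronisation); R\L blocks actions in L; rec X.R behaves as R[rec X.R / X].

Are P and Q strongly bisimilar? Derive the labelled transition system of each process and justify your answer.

P ≁ Q

Reachable graph of P (3 states):
  m0 = rec X. d.(a.X + b.0) ⊢ =d=> m1
  m1 = a.(rec X. d.(a.X + b.0)) + b.0 ⊢ =a=> m0, =b=> m2
  m2 = 0 ⊢ ∅
Reachable graph of Q (3 states):
  n0 = rec X. d.(a.X + (b.0 + d.0)) ⊢ =d=> n1
  n1 = a.(rec X. d.(a.X + (b.0 + d.0))) + (b.0 + d.0) ⊢ =a=> n0, =b=> n2, =d=> n2
  n2 = 0 ⊢ ∅
Coarsest stable partition (strong bisimilarity classes):
  B0 = {m0}
  B1 = {m1}
  B2 = {m2, n2}
  B3 = {n0}
  B4 = {n1}
m0 ∈ B0, n0 ∈ B3 → different blocks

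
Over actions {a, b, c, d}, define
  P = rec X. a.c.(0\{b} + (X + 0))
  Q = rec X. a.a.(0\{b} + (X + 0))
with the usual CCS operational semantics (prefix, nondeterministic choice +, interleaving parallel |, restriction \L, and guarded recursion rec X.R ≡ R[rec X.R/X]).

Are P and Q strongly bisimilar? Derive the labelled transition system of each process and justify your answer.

Reachable graph of P (3 states):
  s0 = rec X. a.c.(0\{b} + (X + 0)) → -a-> s1
  s1 = c.(0\{b} + ((rec X. a.c.(0\{b} + (X + 0))) + 0)) → -c-> s2
  s2 = 0\{b} + ((rec X. a.c.(0\{b} + (X + 0))) + 0) → -a-> s1
Reachable graph of Q (3 states):
  t0 = rec X. a.a.(0\{b} + (X + 0)) → -a-> t1
  t1 = a.(0\{b} + ((rec X. a.a.(0\{b} + (X + 0))) + 0)) → -a-> t2
  t2 = 0\{b} + ((rec X. a.a.(0\{b} + (X + 0))) + 0) → -a-> t1
Partition-refinement fixed point:
  B0 = {s0, s2}
  B1 = {s1}
  B2 = {t0, t1, t2}
s0 ∈ B0, t0 ∈ B2 → different blocks

NO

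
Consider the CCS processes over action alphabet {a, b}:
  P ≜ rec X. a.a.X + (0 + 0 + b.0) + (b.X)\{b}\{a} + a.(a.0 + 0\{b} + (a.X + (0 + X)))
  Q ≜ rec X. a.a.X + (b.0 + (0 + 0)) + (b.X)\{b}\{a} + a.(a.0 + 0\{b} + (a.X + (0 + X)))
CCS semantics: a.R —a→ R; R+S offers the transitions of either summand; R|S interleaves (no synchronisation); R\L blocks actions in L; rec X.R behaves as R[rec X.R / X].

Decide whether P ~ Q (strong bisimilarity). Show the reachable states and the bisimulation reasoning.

Reachable graph of P (4 states):
  p0 = rec X. a.a.X + (0 + 0 + b.0) + (b.X)\{b}\{a} + a.(a.0 + 0\{b} + (a.X + (0 + X))) :: —a→ p1, —a→ p2, —b→ p3
  p1 = a.(rec X. a.a.X + (0 + 0 + b.0) + (b.X)\{b}\{a} + a.(a.0 + 0\{b} + (a.X + (0 + X)))) :: —a→ p0
  p2 = a.0 + 0\{b} + (a.(rec X. a.a.X + (0 + 0 + b.0) + (b.X)\{b}\{a} + a.(a.0 + 0\{b} + (a.X + (0 + X)))) + (0 + (rec X. a.a.X + (0 + 0 + b.0) + (b.X)\{b}\{a} + a.(a.0 + 0\{b} + (a.X + (0 + X)))))) :: —a→ p0, —a→ p1, —a→ p2, —a→ p3, —b→ p3
  p3 = 0 :: ∅
Reachable graph of Q (4 states):
  q0 = rec X. a.a.X + (b.0 + (0 + 0)) + (b.X)\{b}\{a} + a.(a.0 + 0\{b} + (a.X + (0 + X))) :: —a→ q1, —a→ q2, —b→ q3
  q1 = a.(rec X. a.a.X + (b.0 + (0 + 0)) + (b.X)\{b}\{a} + a.(a.0 + 0\{b} + (a.X + (0 + X)))) :: —a→ q0
  q2 = a.0 + 0\{b} + (a.(rec X. a.a.X + (b.0 + (0 + 0)) + (b.X)\{b}\{a} + a.(a.0 + 0\{b} + (a.X + (0 + X)))) + (0 + (rec X. a.a.X + (b.0 + (0 + 0)) + (b.X)\{b}\{a} + a.(a.0 + 0\{b} + (a.X + (0 + X)))))) :: —a→ q0, —a→ q1, —a→ q2, —a→ q3, —b→ q3
  q3 = 0 :: ∅
Coarsest stable partition (strong bisimilarity classes):
  B0 = {p0, q0}
  B1 = {p1, q1}
  B2 = {p2, q2}
  B3 = {p3, q3}
p0 ∈ B0, q0 ∈ B0 → same block

P ~ Q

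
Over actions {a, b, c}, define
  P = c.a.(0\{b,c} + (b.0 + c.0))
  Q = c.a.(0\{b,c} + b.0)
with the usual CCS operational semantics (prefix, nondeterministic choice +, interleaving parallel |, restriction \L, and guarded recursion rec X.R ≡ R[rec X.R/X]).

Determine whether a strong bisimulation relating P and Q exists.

NO

Reachable graph of P (4 states):
  p0 = c.a.(0\{b,c} + (b.0 + c.0)) ⊢ =c=> p1
  p1 = a.(0\{b,c} + (b.0 + c.0)) ⊢ =a=> p2
  p2 = 0\{b,c} + (b.0 + c.0) ⊢ =b=> p3, =c=> p3
  p3 = 0 ⊢ stopped
Reachable graph of Q (4 states):
  q0 = c.a.(0\{b,c} + b.0) ⊢ =c=> q1
  q1 = a.(0\{b,c} + b.0) ⊢ =a=> q2
  q2 = 0\{b,c} + b.0 ⊢ =b=> q3
  q3 = 0 ⊢ stopped
Partition-refinement fixed point:
  B0 = {p0}
  B1 = {p1}
  B2 = {p2}
  B3 = {p3, q3}
  B4 = {q0}
  B5 = {q1}
  B6 = {q2}
p0 ∈ B0, q0 ∈ B4 → different blocks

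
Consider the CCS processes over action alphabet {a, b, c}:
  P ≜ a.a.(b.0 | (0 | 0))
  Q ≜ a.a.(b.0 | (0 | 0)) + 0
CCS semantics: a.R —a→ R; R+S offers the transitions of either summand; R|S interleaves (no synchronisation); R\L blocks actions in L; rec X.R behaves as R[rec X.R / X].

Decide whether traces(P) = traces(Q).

P's transition system — 4 states:
  m0 = a.a.(b.0 | (0 | 0)) has moves --a--▸ m1
  m1 = a.(b.0 | (0 | 0)) has moves --a--▸ m2
  m2 = b.0 | (0 | 0) has moves --b--▸ m3
  m3 = 0 | (0 | 0) has moves ·
Q's transition system — 4 states:
  n0 = a.a.(b.0 | (0 | 0)) + 0 has moves --a--▸ n1
  n1 = a.(b.0 | (0 | 0)) has moves --a--▸ n2
  n2 = b.0 | (0 | 0) has moves --b--▸ n3
  n3 = 0 | (0 | 0) has moves ·
Coarsest stable partition (strong bisimilarity classes):
  B0 = {m0, n0}
  B1 = {m1, n1}
  B2 = {m2, n2}
  B3 = {m3, n3}
m0 ∈ B0, n0 ∈ B0 → same block
Bisimilar ⇒ trace-equivalent.

trace-equivalent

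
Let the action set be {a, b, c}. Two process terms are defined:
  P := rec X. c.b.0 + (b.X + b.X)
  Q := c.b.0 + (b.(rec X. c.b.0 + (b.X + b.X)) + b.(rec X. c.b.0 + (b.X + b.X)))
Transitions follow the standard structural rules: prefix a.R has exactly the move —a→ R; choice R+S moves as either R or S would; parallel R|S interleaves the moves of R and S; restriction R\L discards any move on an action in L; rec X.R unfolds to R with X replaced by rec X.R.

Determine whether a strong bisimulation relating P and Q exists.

LTS(P): 3 reachable states
  s0 = rec X. c.b.0 + (b.X + b.X) ⊢ —b→ s0, —c→ s1
  s1 = b.0 ⊢ —b→ s2
  s2 = 0 ⊢ stopped
LTS(Q): 4 reachable states
  t0 = c.b.0 + (b.(rec X. c.b.0 + (b.X + b.X)) + b.(rec X. c.b.0 + (b.X + b.X))) ⊢ —b→ t1, —c→ t2
  t1 = rec X. c.b.0 + (b.X + b.X) ⊢ —b→ t1, —c→ t2
  t2 = b.0 ⊢ —b→ t3
  t3 = 0 ⊢ stopped
Bisimilarity quotient blocks:
  B0 = {s0, t0, t1}
  B1 = {s1, t2}
  B2 = {s2, t3}
s0 ∈ B0, t0 ∈ B0 → same block

P ~ Q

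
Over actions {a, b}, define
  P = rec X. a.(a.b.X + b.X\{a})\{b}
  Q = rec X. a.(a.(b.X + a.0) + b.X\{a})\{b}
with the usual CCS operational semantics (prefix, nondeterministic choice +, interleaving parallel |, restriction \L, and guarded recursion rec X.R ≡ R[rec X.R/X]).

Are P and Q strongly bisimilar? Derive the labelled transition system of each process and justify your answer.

P's transition system — 3 states:
  p0 = rec X. a.(a.b.X + b.X\{a})\{b} has moves --a--▸ p1
  p1 = (a.b.(rec X. a.(a.b.X + b.X\{a})\{b}) + b.(rec X. a.(a.b.X + b.X\{a})\{b})\{a})\{b} has moves --a--▸ p2
  p2 = (b.(rec X. a.(a.b.X + b.X\{a})\{b}))\{b} has moves (no moves)
Q's transition system — 4 states:
  q0 = rec X. a.(a.(b.X + a.0) + b.X\{a})\{b} has moves --a--▸ q1
  q1 = (a.(b.(rec X. a.(a.(b.X + a.0) + b.X\{a})\{b}) + a.0) + b.(rec X. a.(a.(b.X + a.0) + b.X\{a})\{b})\{a})\{b} has moves --a--▸ q2
  q2 = (b.(rec X. a.(a.(b.X + a.0) + b.X\{a})\{b}) + a.0)\{b} has moves --a--▸ q3
  q3 = 0\{b} has moves (no moves)
Bisimilarity quotient blocks:
  B0 = {p0, q1}
  B1 = {p1, q2}
  B2 = {p2, q3}
  B3 = {q0}
p0 ∈ B0, q0 ∈ B3 → different blocks

NO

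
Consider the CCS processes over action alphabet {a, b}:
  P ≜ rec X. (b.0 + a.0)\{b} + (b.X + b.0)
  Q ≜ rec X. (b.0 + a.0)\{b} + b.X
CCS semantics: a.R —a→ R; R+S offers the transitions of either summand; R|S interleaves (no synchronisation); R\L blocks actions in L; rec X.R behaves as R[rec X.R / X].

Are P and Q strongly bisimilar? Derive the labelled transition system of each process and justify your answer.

P's transition system — 3 states:
  m0 = rec X. (b.0 + a.0)\{b} + (b.X + b.0) ⊢ —a→ m1, —b→ m0, —b→ m2
  m1 = 0\{b} ⊢ deadlocked
  m2 = 0 ⊢ deadlocked
Q's transition system — 2 states:
  n0 = rec X. (b.0 + a.0)\{b} + b.X ⊢ —a→ n1, —b→ n0
  n1 = 0\{b} ⊢ deadlocked
Partition-refinement fixed point:
  B0 = {m0}
  B1 = {m1, m2, n1}
  B2 = {n0}
m0 ∈ B0, n0 ∈ B2 → different blocks

NO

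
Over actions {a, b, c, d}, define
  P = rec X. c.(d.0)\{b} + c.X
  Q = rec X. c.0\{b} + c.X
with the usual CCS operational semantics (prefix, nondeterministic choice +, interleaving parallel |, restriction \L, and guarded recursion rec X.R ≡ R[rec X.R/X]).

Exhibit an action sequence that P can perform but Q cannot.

LTS(P): 3 reachable states
  u0 = rec X. c.(d.0)\{b} + c.X has moves ··c··> u0, ··c··> u1
  u1 = (d.0)\{b} has moves ··d··> u2
  u2 = 0\{b} has moves (no moves)
LTS(Q): 2 reachable states
  v0 = rec X. c.0\{b} + c.X has moves ··c··> v0, ··c··> v1
  v1 = 0\{b} has moves (no moves)
Run σ = ⟨cd⟩ on P: start {u0}
  step 1 (c): {u0, u1}
  step 2 (d): {u2}
  ✓ P
Run σ = ⟨cd⟩ on Q: start {v0}
  step 1 (c): {v0, v1}
  step 2 (d): ∅  — Q cannot continue

cd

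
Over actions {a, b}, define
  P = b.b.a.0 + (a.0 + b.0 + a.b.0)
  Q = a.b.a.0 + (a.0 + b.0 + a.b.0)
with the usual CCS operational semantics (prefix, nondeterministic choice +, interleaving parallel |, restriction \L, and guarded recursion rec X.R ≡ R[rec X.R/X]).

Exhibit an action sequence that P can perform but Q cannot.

Reachable graph of P (5 states):
  s0 = b.b.a.0 + (a.0 + b.0 + a.b.0) has moves —a→ s1, —a→ s2, —b→ s1, —b→ s3
  s1 = 0 has moves (no moves)
  s2 = b.0 has moves —b→ s1
  s3 = b.a.0 has moves —b→ s4
  s4 = a.0 has moves —a→ s1
Reachable graph of Q (5 states):
  t0 = a.b.a.0 + (a.0 + b.0 + a.b.0) has moves —a→ t1, —a→ t2, —a→ t3, —b→ t1
  t1 = 0 has moves (no moves)
  t2 = b.0 has moves —b→ t1
  t3 = b.a.0 has moves —b→ t4
  t4 = a.0 has moves —a→ t1
Trace ⟨bb⟩ through P, begin at {s0}:
  after b @ step 1: {s1, s3}
  after b @ step 2: {s4}
  — P admits the full trace.
Trace ⟨bb⟩ through Q, begin at {t0}:
  after b @ step 1: {t1}
  after b @ step 2: ∅ (Q stuck)

bb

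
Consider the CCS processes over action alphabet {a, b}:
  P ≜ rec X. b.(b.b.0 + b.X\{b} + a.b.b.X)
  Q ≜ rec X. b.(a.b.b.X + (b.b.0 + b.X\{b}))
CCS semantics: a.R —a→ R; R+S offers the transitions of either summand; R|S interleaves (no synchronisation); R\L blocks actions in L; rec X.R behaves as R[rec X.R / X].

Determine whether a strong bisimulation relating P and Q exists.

YES

Reachable graph of P (7 states):
  u0 = rec X. b.(b.b.0 + b.X\{b} + a.b.b.X) → ··b··> u1
  u1 = b.b.0 + b.(rec X. b.(b.b.0 + b.X\{b} + a.b.b.X))\{b} + a.b.b.(rec X. b.(b.b.0 + b.X\{b} + a.b.b.X)) → ··a··> u2, ··b··> u3, ··b··> u4
  u2 = b.b.(rec X. b.(b.b.0 + b.X\{b} + a.b.b.X)) → ··b··> u5
  u3 = (rec X. b.(b.b.0 + b.X\{b} + a.b.b.X))\{b} → deadlocked
  u4 = b.0 → ··b··> u6
  u5 = b.(rec X. b.(b.b.0 + b.X\{b} + a.b.b.X)) → ··b··> u0
  u6 = 0 → deadlocked
Reachable graph of Q (7 states):
  v0 = rec X. b.(a.b.b.X + (b.b.0 + b.X\{b})) → ··b··> v1
  v1 = a.b.b.(rec X. b.(a.b.b.X + (b.b.0 + b.X\{b}))) + (b.b.0 + b.(rec X. b.(a.b.b.X + (b.b.0 + b.X\{b})))\{b}) → ··a··> v2, ··b··> v3, ··b··> v4
  v2 = b.b.(rec X. b.(a.b.b.X + (b.b.0 + b.X\{b}))) → ··b··> v5
  v3 = (rec X. b.(a.b.b.X + (b.b.0 + b.X\{b})))\{b} → deadlocked
  v4 = b.0 → ··b··> v6
  v5 = b.(rec X. b.(a.b.b.X + (b.b.0 + b.X\{b}))) → ··b··> v0
  v6 = 0 → deadlocked
Bisimilarity quotient blocks:
  B0 = {u0, v0}
  B1 = {u1, v1}
  B2 = {u3, u6, v3, v6}
  B3 = {u2, v2}
  B4 = {u5, v5}
  B5 = {u4, v4}
u0 ∈ B0, v0 ∈ B0 → same block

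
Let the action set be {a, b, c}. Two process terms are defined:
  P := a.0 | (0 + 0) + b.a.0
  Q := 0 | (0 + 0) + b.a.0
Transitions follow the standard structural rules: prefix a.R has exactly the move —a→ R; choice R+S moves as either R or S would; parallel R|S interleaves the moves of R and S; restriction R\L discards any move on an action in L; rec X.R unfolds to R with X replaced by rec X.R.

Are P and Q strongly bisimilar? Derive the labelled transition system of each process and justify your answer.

P's transition system — 4 states:
  s0 = a.0 | (0 + 0) + b.a.0 → —a→ s1, —b→ s2
  s1 = 0 | (0 + 0) → (no moves)
  s2 = a.0 → —a→ s3
  s3 = 0 → (no moves)
Q's transition system — 3 states:
  t0 = 0 | (0 + 0) + b.a.0 → —b→ t1
  t1 = a.0 → —a→ t2
  t2 = 0 → (no moves)
Partition-refinement fixed point:
  B0 = {s0}
  B1 = {s1, s3, t2}
  B2 = {s2, t1}
  B3 = {t0}
s0 ∈ B0, t0 ∈ B3 → different blocks

not bisimilar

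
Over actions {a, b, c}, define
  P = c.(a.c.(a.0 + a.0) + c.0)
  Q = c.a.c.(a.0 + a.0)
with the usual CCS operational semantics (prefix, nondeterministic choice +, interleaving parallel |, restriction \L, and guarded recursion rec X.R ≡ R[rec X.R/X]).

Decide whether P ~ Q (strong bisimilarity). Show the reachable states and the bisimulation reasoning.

not bisimilar

Reachable graph of P (5 states):
  m0 = c.(a.c.(a.0 + a.0) + c.0) has moves -c-> m1
  m1 = a.c.(a.0 + a.0) + c.0 has moves -a-> m2, -c-> m3
  m2 = c.(a.0 + a.0) has moves -c-> m4
  m3 = 0 has moves (no moves)
  m4 = a.0 + a.0 has moves -a-> m3
Reachable graph of Q (5 states):
  n0 = c.a.c.(a.0 + a.0) has moves -c-> n1
  n1 = a.c.(a.0 + a.0) has moves -a-> n2
  n2 = c.(a.0 + a.0) has moves -c-> n3
  n3 = a.0 + a.0 has moves -a-> n4
  n4 = 0 has moves (no moves)
Partition-refinement fixed point:
  B0 = {m0}
  B1 = {m1}
  B2 = {m2, n2}
  B3 = {m4, n3}
  B4 = {m3, n4}
  B5 = {n0}
  B6 = {n1}
m0 ∈ B0, n0 ∈ B5 → different blocks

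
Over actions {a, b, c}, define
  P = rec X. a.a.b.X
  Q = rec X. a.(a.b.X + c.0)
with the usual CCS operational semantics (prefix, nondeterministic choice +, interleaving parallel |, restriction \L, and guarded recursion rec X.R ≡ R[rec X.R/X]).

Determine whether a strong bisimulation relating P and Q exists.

not bisimilar

Reachable graph of P (3 states):
  u0 = rec X. a.a.b.X :: --a--▸ u1
  u1 = a.b.(rec X. a.a.b.X) :: --a--▸ u2
  u2 = b.(rec X. a.a.b.X) :: --b--▸ u0
Reachable graph of Q (4 states):
  v0 = rec X. a.(a.b.X + c.0) :: --a--▸ v1
  v1 = a.b.(rec X. a.(a.b.X + c.0)) + c.0 :: --a--▸ v2, --c--▸ v3
  v2 = b.(rec X. a.(a.b.X + c.0)) :: --b--▸ v0
  v3 = 0 :: (no moves)
Partition-refinement fixed point:
  B0 = {u0}
  B1 = {u1}
  B2 = {u2}
  B3 = {v0}
  B4 = {v1}
  B5 = {v2}
  B6 = {v3}
u0 ∈ B0, v0 ∈ B3 → different blocks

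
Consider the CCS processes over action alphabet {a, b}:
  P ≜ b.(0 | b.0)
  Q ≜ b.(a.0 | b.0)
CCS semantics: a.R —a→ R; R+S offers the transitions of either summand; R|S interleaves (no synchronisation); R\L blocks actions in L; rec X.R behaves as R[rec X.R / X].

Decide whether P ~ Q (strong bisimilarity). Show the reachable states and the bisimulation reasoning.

P ≁ Q

LTS(P): 3 reachable states
  s0 = b.(0 | b.0) ⊢ —b→ s1
  s1 = 0 | b.0 ⊢ —b→ s2
  s2 = 0 | 0 ⊢ deadlocked
LTS(Q): 5 reachable states
  t0 = b.(a.0 | b.0) ⊢ —b→ t1
  t1 = a.0 | b.0 ⊢ —a→ t2, —b→ t3
  t2 = 0 | b.0 ⊢ —b→ t4
  t3 = a.0 | 0 ⊢ —a→ t4
  t4 = 0 | 0 ⊢ deadlocked
Partition-refinement fixed point:
  B0 = {s0}
  B1 = {s1, t2}
  B2 = {s2, t4}
  B3 = {t0}
  B4 = {t1}
  B5 = {t3}
s0 ∈ B0, t0 ∈ B3 → different blocks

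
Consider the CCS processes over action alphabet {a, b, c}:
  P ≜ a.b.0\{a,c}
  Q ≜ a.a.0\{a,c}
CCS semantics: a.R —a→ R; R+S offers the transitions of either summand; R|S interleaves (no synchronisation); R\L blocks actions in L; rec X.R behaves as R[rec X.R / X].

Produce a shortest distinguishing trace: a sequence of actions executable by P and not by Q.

ab

Reachable graph of P (3 states):
  p0 = a.b.0\{a,c} :: -a-> p1
  p1 = b.0\{a,c} :: -b-> p2
  p2 = 0\{a,c} :: ∅
Reachable graph of Q (3 states):
  q0 = a.a.0\{a,c} :: -a-> q1
  q1 = a.0\{a,c} :: -a-> q2
  q2 = 0\{a,c} :: ∅
Executing ab from P (initial set {p0}):
  step 1 (a): {p1}
  step 2 (b): {p2}
  ✓ P
Executing ab from Q (initial set {q0}):
  step 1 (a): {q1}
  step 2 (b): ∅  — Q cannot continue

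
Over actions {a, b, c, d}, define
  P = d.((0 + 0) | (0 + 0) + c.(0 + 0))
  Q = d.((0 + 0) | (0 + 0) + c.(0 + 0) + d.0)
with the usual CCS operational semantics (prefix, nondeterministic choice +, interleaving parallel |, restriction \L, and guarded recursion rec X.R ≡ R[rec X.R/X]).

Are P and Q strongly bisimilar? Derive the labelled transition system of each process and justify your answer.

NO

LTS(P): 3 reachable states
  p0 = d.((0 + 0) | (0 + 0) + c.(0 + 0)) :: --d--▸ p1
  p1 = (0 + 0) | (0 + 0) + c.(0 + 0) :: --c--▸ p2
  p2 = 0 + 0 :: deadlocked
LTS(Q): 4 reachable states
  q0 = d.((0 + 0) | (0 + 0) + c.(0 + 0) + d.0) :: --d--▸ q1
  q1 = (0 + 0) | (0 + 0) + c.(0 + 0) + d.0 :: --c--▸ q2, --d--▸ q3
  q2 = 0 + 0 :: deadlocked
  q3 = 0 :: deadlocked
Coarsest stable partition (strong bisimilarity classes):
  B0 = {p0}
  B1 = {p1}
  B2 = {p2, q2, q3}
  B3 = {q0}
  B4 = {q1}
p0 ∈ B0, q0 ∈ B3 → different blocks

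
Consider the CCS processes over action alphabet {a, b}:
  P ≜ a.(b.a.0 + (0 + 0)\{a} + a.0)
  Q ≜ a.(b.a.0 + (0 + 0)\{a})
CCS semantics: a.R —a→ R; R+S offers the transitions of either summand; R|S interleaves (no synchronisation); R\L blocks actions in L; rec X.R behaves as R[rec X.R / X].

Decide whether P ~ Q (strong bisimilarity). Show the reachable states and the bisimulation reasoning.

P ≁ Q

Reachable graph of P (4 states):
  u0 = a.(b.a.0 + (0 + 0)\{a} + a.0) → =a=> u1
  u1 = b.a.0 + (0 + 0)\{a} + a.0 → =a=> u2, =b=> u3
  u2 = 0 → ∅
  u3 = a.0 → =a=> u2
Reachable graph of Q (4 states):
  v0 = a.(b.a.0 + (0 + 0)\{a}) → =a=> v1
  v1 = b.a.0 + (0 + 0)\{a} → =b=> v2
  v2 = a.0 → =a=> v3
  v3 = 0 → ∅
Coarsest stable partition (strong bisimilarity classes):
  B0 = {u0}
  B1 = {u1}
  B2 = {u2, v3}
  B3 = {u3, v2}
  B4 = {v0}
  B5 = {v1}
u0 ∈ B0, v0 ∈ B4 → different blocks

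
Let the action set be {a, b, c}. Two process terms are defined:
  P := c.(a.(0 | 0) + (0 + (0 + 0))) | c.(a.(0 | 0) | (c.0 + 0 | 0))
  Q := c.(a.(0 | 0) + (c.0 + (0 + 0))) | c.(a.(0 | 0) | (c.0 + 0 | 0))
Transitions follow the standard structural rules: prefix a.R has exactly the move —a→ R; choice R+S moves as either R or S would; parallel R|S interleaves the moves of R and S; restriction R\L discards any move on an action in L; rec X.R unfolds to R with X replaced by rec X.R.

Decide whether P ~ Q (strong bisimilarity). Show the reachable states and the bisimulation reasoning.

not bisimilar

P's transition system — 15 states:
  m0 = c.(a.(0 | 0) + (0 + (0 + 0))) | c.(a.(0 | 0) | (c.0 + 0 | 0)) ⊢ -c-> m1, -c-> m2
  m1 = (a.(0 | 0) + (0 + (0 + 0))) | c.(a.(0 | 0) | (c.0 + 0 | 0)) ⊢ -a-> m3, -c-> m4
  m2 = c.(a.(0 | 0) + (0 + (0 + 0))) | (a.(0 | 0) | (c.0 + 0 | 0)) ⊢ -a-> m5, -c-> m4, -c-> m6
  m3 = 0 | 0 | c.(a.(0 | 0) | (c.0 + 0 | 0)) ⊢ -c-> m7
  m4 = (a.(0 | 0) + (0 + (0 + 0))) | (a.(0 | 0) | (c.0 + 0 | 0)) ⊢ -a-> m7, -a-> m8, -c-> m9
  m5 = c.(a.(0 | 0) + (0 + (0 + 0))) | (0 | 0 | (c.0 + 0 | 0)) ⊢ -c-> m10, -c-> m8
  m6 = c.(a.(0 | 0) + (0 + (0 + 0))) | (a.(0 | 0) | 0) ⊢ -a-> m10, -c-> m9
  m7 = 0 | 0 | (a.(0 | 0) | (c.0 + 0 | 0)) ⊢ -a-> m11, -c-> m12
  m8 = (a.(0 | 0) + (0 + (0 + 0))) | (0 | 0 | (c.0 + 0 | 0)) ⊢ -a-> m11, -c-> m13
  m9 = (a.(0 | 0) + (0 + (0 + 0))) | (a.(0 | 0) | 0) ⊢ -a-> m12, -a-> m13
  m10 = c.(a.(0 | 0) + (0 + (0 + 0))) | (0 | 0 | 0) ⊢ -c-> m13
  m11 = 0 | 0 | (0 | 0 | (c.0 + 0 | 0)) ⊢ -c-> m14
  m12 = 0 | 0 | (a.(0 | 0) | 0) ⊢ -a-> m14
  m13 = (a.(0 | 0) + (0 + (0 + 0))) | (0 | 0 | 0) ⊢ -a-> m14
  m14 = 0 | 0 | (0 | 0 | 0) ⊢ (no moves)
Q's transition system — 20 states:
  n0 = c.(a.(0 | 0) + (c.0 + (0 + 0))) | c.(a.(0 | 0) | (c.0 + 0 | 0)) ⊢ -c-> n1, -c-> n2
  n1 = (a.(0 | 0) + (c.0 + (0 + 0))) | c.(a.(0 | 0) | (c.0 + 0 | 0)) ⊢ -a-> n3, -c-> n4, -c-> n5
  n2 = c.(a.(0 | 0) + (c.0 + (0 + 0))) | (a.(0 | 0) | (c.0 + 0 | 0)) ⊢ -a-> n6, -c-> n4, -c-> n7
  n3 = 0 | 0 | c.(a.(0 | 0) | (c.0 + 0 | 0)) ⊢ -c-> n8
  n4 = (a.(0 | 0) + (c.0 + (0 + 0))) | (a.(0 | 0) | (c.0 + 0 | 0)) ⊢ -a-> n8, -a-> n9, -c-> n10, -c-> n11
  n5 = 0 | c.(a.(0 | 0) | (c.0 + 0 | 0)) ⊢ -c-> n11
  n6 = c.(a.(0 | 0) + (c.0 + (0 + 0))) | (0 | 0 | (c.0 + 0 | 0)) ⊢ -c-> n12, -c-> n9
  n7 = c.(a.(0 | 0) + (c.0 + (0 + 0))) | (a.(0 | 0) | 0) ⊢ -a-> n12, -c-> n10
  n8 = 0 | 0 | (a.(0 | 0) | (c.0 + 0 | 0)) ⊢ -a-> n13, -c-> n14
  n9 = (a.(0 | 0) + (c.0 + (0 + 0))) | (0 | 0 | (c.0 + 0 | 0)) ⊢ -a-> n13, -c-> n15, -c-> n16
  n10 = (a.(0 | 0) + (c.0 + (0 + 0))) | (a.(0 | 0) | 0) ⊢ -a-> n14, -a-> n15, -c-> n17
  n11 = 0 | (a.(0 | 0) | (c.0 + 0 | 0)) ⊢ -a-> n16, -c-> n17
  n12 = c.(a.(0 | 0) + (c.0 + (0 + 0))) | (0 | 0 | 0) ⊢ -c-> n15
  n13 = 0 | 0 | (0 | 0 | (c.0 + 0 | 0)) ⊢ -c-> n18
  n14 = 0 | 0 | (a.(0 | 0) | 0) ⊢ -a-> n18
  n15 = (a.(0 | 0) + (c.0 + (0 + 0))) | (0 | 0 | 0) ⊢ -a-> n18, -c-> n19
  n16 = 0 | (0 | 0 | (c.0 + 0 | 0)) ⊢ -c-> n19
  n17 = 0 | (a.(0 | 0) | 0) ⊢ -a-> n19
  n18 = 0 | 0 | (0 | 0 | 0) ⊢ (no moves)
  n19 = 0 | (0 | 0 | 0) ⊢ (no moves)
Bisimilarity quotient blocks:
  B0 = {m0}
  B1 = {m1}
  B2 = {m4}
  B3 = {m7, m8, n11, n8}
  B4 = {m12, m13, n14, n17}
  B5 = {m14, n18, n19}
  B6 = {m11, n13, n16}
  B7 = {m9}
  B8 = {m3, n3, n5}
  B9 = {m2}
  B10 = {m6}
  B11 = {m10}
  B12 = {m5}
  B13 = {n0}
  B14 = {n1}
  B15 = {n4}
  B16 = {n10}
  B17 = {n15}
  B18 = {n9}
  B19 = {n2}
  B20 = {n6}
  B21 = {n12}
  B22 = {n7}
m0 ∈ B0, n0 ∈ B13 → different blocks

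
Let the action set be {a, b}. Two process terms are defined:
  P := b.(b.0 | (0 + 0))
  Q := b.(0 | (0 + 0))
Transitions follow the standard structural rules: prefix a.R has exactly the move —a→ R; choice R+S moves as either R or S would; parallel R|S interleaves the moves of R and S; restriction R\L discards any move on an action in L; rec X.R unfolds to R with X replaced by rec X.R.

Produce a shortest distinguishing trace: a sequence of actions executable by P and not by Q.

bb

LTS(P): 3 reachable states
  m0 = b.(b.0 | (0 + 0)) has moves -b-> m1
  m1 = b.0 | (0 + 0) has moves -b-> m2
  m2 = 0 | (0 + 0) has moves (no moves)
LTS(Q): 2 reachable states
  n0 = b.(0 | (0 + 0)) has moves -b-> n1
  n1 = 0 | (0 + 0) has moves (no moves)
Run σ = ⟨bb⟩ on P: start {m0}
  after b @ step 1: {m1}
  after b @ step 2: {m2}
  P completes σ.
Run σ = ⟨bb⟩ on Q: start {n0}
  after b @ step 1: {n1}
  after b @ step 2: ∅ (Q stuck)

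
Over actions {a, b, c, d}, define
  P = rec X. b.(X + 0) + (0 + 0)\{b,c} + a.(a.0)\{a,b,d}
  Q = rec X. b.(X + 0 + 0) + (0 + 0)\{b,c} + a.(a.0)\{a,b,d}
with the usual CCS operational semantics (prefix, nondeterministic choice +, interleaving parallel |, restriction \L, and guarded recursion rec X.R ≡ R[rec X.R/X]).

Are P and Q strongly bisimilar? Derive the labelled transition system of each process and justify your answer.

P's transition system — 3 states:
  u0 = rec X. b.(X + 0) + (0 + 0)\{b,c} + a.(a.0)\{a,b,d} :: ··a··> u1, ··b··> u2
  u1 = (a.0)\{a,b,d} :: (no moves)
  u2 = (rec X. b.(X + 0) + (0 + 0)\{b,c} + a.(a.0)\{a,b,d}) + 0 :: ··a··> u1, ··b··> u2
Q's transition system — 3 states:
  v0 = rec X. b.(X + 0 + 0) + (0 + 0)\{b,c} + a.(a.0)\{a,b,d} :: ··a··> v1, ··b··> v2
  v1 = (a.0)\{a,b,d} :: (no moves)
  v2 = (rec X. b.(X + 0 + 0) + (0 + 0)\{b,c} + a.(a.0)\{a,b,d}) + 0 + 0 :: ··a··> v1, ··b··> v2
Bisimilarity quotient blocks:
  B0 = {u0, u2, v0, v2}
  B1 = {u1, v1}
u0 ∈ B0, v0 ∈ B0 → same block

YES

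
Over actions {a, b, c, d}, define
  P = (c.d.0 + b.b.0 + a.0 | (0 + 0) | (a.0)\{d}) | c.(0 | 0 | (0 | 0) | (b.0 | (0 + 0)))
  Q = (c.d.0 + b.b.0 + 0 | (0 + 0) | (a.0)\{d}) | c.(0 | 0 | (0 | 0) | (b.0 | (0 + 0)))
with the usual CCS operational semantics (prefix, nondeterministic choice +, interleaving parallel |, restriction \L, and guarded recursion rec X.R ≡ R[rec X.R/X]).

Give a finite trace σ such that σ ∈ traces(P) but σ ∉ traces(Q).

P's transition system — 21 states:
  m0 = (c.d.0 + b.b.0 + a.0 | (0 + 0) | (a.0)\{d}) | c.(0 | 0 | (0 | 0) | (b.0 | (0 + 0))) has moves --a--▸ m1, --a--▸ m2, --b--▸ m3, --c--▸ m4, --c--▸ m5
  m1 = 0 | (0 + 0) | (a.0)\{d} | c.(0 | 0 | (0 | 0) | (b.0 | (0 + 0))) has moves --a--▸ m6, --c--▸ m7
  m2 = a.0 | (0 + 0) | 0\{d} | c.(0 | 0 | (0 | 0) | (b.0 | (0 + 0))) has moves --a--▸ m6, --c--▸ m8
  m3 = b.0 | c.(0 | 0 | (0 | 0) | (b.0 | (0 + 0))) has moves --b--▸ m9, --c--▸ m10
  m4 = (c.d.0 + b.b.0 + a.0 | (0 + 0) | (a.0)\{d}) | (0 | 0 | (0 | 0) | (b.0 | (0 + 0))) has moves --a--▸ m7, --a--▸ m8, --b--▸ m10, --b--▸ m11, --c--▸ m12
  m5 = d.0 | c.(0 | 0 | (0 | 0) | (b.0 | (0 + 0))) has moves --c--▸ m12, --d--▸ m9
  m6 = 0 | (0 + 0) | 0\{d} | c.(0 | 0 | (0 | 0) | (b.0 | (0 + 0))) has moves --c--▸ m13
  m7 = 0 | (0 + 0) | (a.0)\{d} | (0 | 0 | (0 | 0) | (b.0 | (0 + 0))) has moves --a--▸ m13, --b--▸ m14
  m8 = a.0 | (0 + 0) | 0\{d} | (0 | 0 | (0 | 0) | (b.0 | (0 + 0))) has moves --a--▸ m13, --b--▸ m15
  m9 = 0 | c.(0 | 0 | (0 | 0) | (b.0 | (0 + 0))) has moves --c--▸ m16
  m10 = b.0 | (0 | 0 | (0 | 0) | (b.0 | (0 + 0))) has moves --b--▸ m16, --b--▸ m17
  m11 = (c.d.0 + b.b.0 + a.0 | (0 + 0) | (a.0)\{d}) | (0 | 0 | (0 | 0) | (0 | (0 + 0))) has moves --a--▸ m14, --a--▸ m15, --b--▸ m17, --c--▸ m18
  m12 = d.0 | (0 | 0 | (0 | 0) | (b.0 | (0 + 0))) has moves --b--▸ m18, --d--▸ m16
  m13 = 0 | (0 + 0) | 0\{d} | (0 | 0 | (0 | 0) | (b.0 | (0 + 0))) has moves --b--▸ m19
  m14 = 0 | (0 + 0) | (a.0)\{d} | (0 | 0 | (0 | 0) | (0 | (0 + 0))) has moves --a--▸ m19
  m15 = a.0 | (0 + 0) | 0\{d} | (0 | 0 | (0 | 0) | (0 | (0 + 0))) has moves --a--▸ m19
  m16 = 0 | (0 | 0 | (0 | 0) | (b.0 | (0 + 0))) has moves --b--▸ m20
  m17 = b.0 | (0 | 0 | (0 | 0) | (0 | (0 + 0))) has moves --b--▸ m20
  m18 = d.0 | (0 | 0 | (0 | 0) | (0 | (0 + 0))) has moves --d--▸ m20
  m19 = 0 | (0 + 0) | 0\{d} | (0 | 0 | (0 | 0) | (0 | (0 + 0))) has moves (no moves)
  m20 = 0 | (0 | 0 | (0 | 0) | (0 | (0 + 0))) has moves (no moves)
Q's transition system — 15 states:
  n0 = (c.d.0 + b.b.0 + 0 | (0 + 0) | (a.0)\{d}) | c.(0 | 0 | (0 | 0) | (b.0 | (0 + 0))) has moves --a--▸ n1, --b--▸ n2, --c--▸ n3, --c--▸ n4
  n1 = 0 | (0 + 0) | 0\{d} | c.(0 | 0 | (0 | 0) | (b.0 | (0 + 0))) has moves --c--▸ n5
  n2 = b.0 | c.(0 | 0 | (0 | 0) | (b.0 | (0 + 0))) has moves --b--▸ n6, --c--▸ n7
  n3 = (c.d.0 + b.b.0 + 0 | (0 + 0) | (a.0)\{d}) | (0 | 0 | (0 | 0) | (b.0 | (0 + 0))) has moves --a--▸ n5, --b--▸ n7, --b--▸ n8, --c--▸ n9
  n4 = d.0 | c.(0 | 0 | (0 | 0) | (b.0 | (0 + 0))) has moves --c--▸ n9, --d--▸ n6
  n5 = 0 | (0 + 0) | 0\{d} | (0 | 0 | (0 | 0) | (b.0 | (0 + 0))) has moves --b--▸ n10
  n6 = 0 | c.(0 | 0 | (0 | 0) | (b.0 | (0 + 0))) has moves --c--▸ n11
  n7 = b.0 | (0 | 0 | (0 | 0) | (b.0 | (0 + 0))) has moves --b--▸ n11, --b--▸ n12
  n8 = (c.d.0 + b.b.0 + 0 | (0 + 0) | (a.0)\{d}) | (0 | 0 | (0 | 0) | (0 | (0 + 0))) has moves --a--▸ n10, --b--▸ n12, --c--▸ n13
  n9 = d.0 | (0 | 0 | (0 | 0) | (b.0 | (0 + 0))) has moves --b--▸ n13, --d--▸ n11
  n10 = 0 | (0 + 0) | 0\{d} | (0 | 0 | (0 | 0) | (0 | (0 + 0))) has moves (no moves)
  n11 = 0 | (0 | 0 | (0 | 0) | (b.0 | (0 + 0))) has moves --b--▸ n14
  n12 = b.0 | (0 | 0 | (0 | 0) | (0 | (0 + 0))) has moves --b--▸ n14
  n13 = d.0 | (0 | 0 | (0 | 0) | (0 | (0 + 0))) has moves --d--▸ n14
  n14 = 0 | (0 | 0 | (0 | 0) | (0 | (0 + 0))) has moves (no moves)
Executing aa from P (initial set {m0}):
  [1] a ⇒ {m1, m2}
  [2] a ⇒ {m6}
  — P admits the full trace.
Executing aa from Q (initial set {n0}):
  [1] a ⇒ {n1}
  [2] a ⇒ ∅  — Q cannot continue

aa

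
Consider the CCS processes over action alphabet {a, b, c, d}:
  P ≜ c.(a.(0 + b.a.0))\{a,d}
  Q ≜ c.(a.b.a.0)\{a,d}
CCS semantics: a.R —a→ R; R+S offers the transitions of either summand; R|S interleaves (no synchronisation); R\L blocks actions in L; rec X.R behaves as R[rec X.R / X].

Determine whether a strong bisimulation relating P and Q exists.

bisimilar

Reachable graph of P (2 states):
  m0 = c.(a.(0 + b.a.0))\{a,d} → =c=> m1
  m1 = (a.(0 + b.a.0))\{a,d} → ·
Reachable graph of Q (2 states):
  n0 = c.(a.b.a.0)\{a,d} → =c=> n1
  n1 = (a.b.a.0)\{a,d} → ·
Coarsest stable partition (strong bisimilarity classes):
  B0 = {m0, n0}
  B1 = {m1, n1}
m0 ∈ B0, n0 ∈ B0 → same block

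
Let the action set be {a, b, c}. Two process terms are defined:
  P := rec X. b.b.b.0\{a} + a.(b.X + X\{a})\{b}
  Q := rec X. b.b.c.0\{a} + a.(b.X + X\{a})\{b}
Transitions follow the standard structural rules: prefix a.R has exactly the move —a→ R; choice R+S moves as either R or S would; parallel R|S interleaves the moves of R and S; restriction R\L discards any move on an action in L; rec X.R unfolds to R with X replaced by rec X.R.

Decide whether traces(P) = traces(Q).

P's transition system — 5 states:
  u0 = rec X. b.b.b.0\{a} + a.(b.X + X\{a})\{b} :: —a→ u1, —b→ u2
  u1 = (b.(rec X. b.b.b.0\{a} + a.(b.X + X\{a})\{b}) + (rec X. b.b.b.0\{a} + a.(b.X + X\{a})\{b})\{a})\{b} :: (no moves)
  u2 = b.b.0\{a} :: —b→ u3
  u3 = b.0\{a} :: —b→ u4
  u4 = 0\{a} :: (no moves)
Q's transition system — 5 states:
  v0 = rec X. b.b.c.0\{a} + a.(b.X + X\{a})\{b} :: —a→ v1, —b→ v2
  v1 = (b.(rec X. b.b.c.0\{a} + a.(b.X + X\{a})\{b}) + (rec X. b.b.c.0\{a} + a.(b.X + X\{a})\{b})\{a})\{b} :: (no moves)
  v2 = b.c.0\{a} :: —b→ v3
  v3 = c.0\{a} :: —c→ v4
  v4 = 0\{a} :: (no moves)
Trace ⟨bbb⟩ through P, begin at {u0}:
  step 1 (b): {u2}
  step 2 (b): {u3}
  step 3 (b): {u4}
  — P admits the full trace.
Trace ⟨bbb⟩ through Q, begin at {v0}:
  step 1 (b): {v2}
  step 2 (b): {v3}
  step 3 (b): ∅  — Q cannot continue

trace-distinct — witness ⟨bbb⟩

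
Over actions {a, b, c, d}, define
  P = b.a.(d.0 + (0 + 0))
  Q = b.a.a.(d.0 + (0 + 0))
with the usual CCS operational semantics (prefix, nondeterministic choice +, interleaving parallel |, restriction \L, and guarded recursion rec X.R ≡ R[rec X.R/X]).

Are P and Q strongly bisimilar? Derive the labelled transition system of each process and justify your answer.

P ≁ Q

P's transition system — 4 states:
  m0 = b.a.(d.0 + (0 + 0)) ⊢ --b--▸ m1
  m1 = a.(d.0 + (0 + 0)) ⊢ --a--▸ m2
  m2 = d.0 + (0 + 0) ⊢ --d--▸ m3
  m3 = 0 ⊢ stopped
Q's transition system — 5 states:
  n0 = b.a.a.(d.0 + (0 + 0)) ⊢ --b--▸ n1
  n1 = a.a.(d.0 + (0 + 0)) ⊢ --a--▸ n2
  n2 = a.(d.0 + (0 + 0)) ⊢ --a--▸ n3
  n3 = d.0 + (0 + 0) ⊢ --d--▸ n4
  n4 = 0 ⊢ stopped
Bisimilarity quotient blocks:
  B0 = {m0}
  B1 = {m1, n2}
  B2 = {m2, n3}
  B3 = {m3, n4}
  B4 = {n0}
  B5 = {n1}
m0 ∈ B0, n0 ∈ B4 → different blocks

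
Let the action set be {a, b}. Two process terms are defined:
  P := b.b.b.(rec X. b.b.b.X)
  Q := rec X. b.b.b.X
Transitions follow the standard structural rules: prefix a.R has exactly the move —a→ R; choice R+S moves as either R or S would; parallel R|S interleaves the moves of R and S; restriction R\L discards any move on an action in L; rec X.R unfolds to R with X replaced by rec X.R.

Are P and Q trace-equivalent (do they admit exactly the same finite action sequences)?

P's transition system — 4 states:
  m0 = b.b.b.(rec X. b.b.b.X) :: --b--▸ m1
  m1 = b.b.(rec X. b.b.b.X) :: --b--▸ m2
  m2 = b.(rec X. b.b.b.X) :: --b--▸ m3
  m3 = rec X. b.b.b.X :: --b--▸ m1
Q's transition system — 3 states:
  n0 = rec X. b.b.b.X :: --b--▸ n1
  n1 = b.b.(rec X. b.b.b.X) :: --b--▸ n2
  n2 = b.(rec X. b.b.b.X) :: --b--▸ n0
Partition-refinement fixed point:
  B0 = {m0, m1, m2, m3, n0, n1, n2}
m0 ∈ B0, n0 ∈ B0 → same block
Bisimilar ⇒ trace-equivalent.

trace-equivalent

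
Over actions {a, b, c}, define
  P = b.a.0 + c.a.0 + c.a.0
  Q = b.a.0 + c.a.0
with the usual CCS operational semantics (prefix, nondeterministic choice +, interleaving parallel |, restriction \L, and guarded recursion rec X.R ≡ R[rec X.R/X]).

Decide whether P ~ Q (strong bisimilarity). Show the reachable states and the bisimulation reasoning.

bisimilar

P's transition system — 3 states:
  m0 = b.a.0 + c.a.0 + c.a.0 ⊢ —b→ m1, —c→ m1
  m1 = a.0 ⊢ —a→ m2
  m2 = 0 ⊢ deadlocked
Q's transition system — 3 states:
  n0 = b.a.0 + c.a.0 ⊢ —b→ n1, —c→ n1
  n1 = a.0 ⊢ —a→ n2
  n2 = 0 ⊢ deadlocked
Coarsest stable partition (strong bisimilarity classes):
  B0 = {m0, n0}
  B1 = {m1, n1}
  B2 = {m2, n2}
m0 ∈ B0, n0 ∈ B0 → same block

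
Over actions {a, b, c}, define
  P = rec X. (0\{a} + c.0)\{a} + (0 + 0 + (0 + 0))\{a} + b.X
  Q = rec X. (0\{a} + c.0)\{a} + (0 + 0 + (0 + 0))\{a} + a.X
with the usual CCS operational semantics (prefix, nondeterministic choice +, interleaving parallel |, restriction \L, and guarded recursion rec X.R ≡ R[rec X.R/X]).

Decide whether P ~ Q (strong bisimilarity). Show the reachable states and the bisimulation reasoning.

not bisimilar

LTS(P): 2 reachable states
  u0 = rec X. (0\{a} + c.0)\{a} + (0 + 0 + (0 + 0))\{a} + b.X has moves ··b··> u0, ··c··> u1
  u1 = 0\{a} has moves deadlocked
LTS(Q): 2 reachable states
  v0 = rec X. (0\{a} + c.0)\{a} + (0 + 0 + (0 + 0))\{a} + a.X has moves ··a··> v0, ··c··> v1
  v1 = 0\{a} has moves deadlocked
Coarsest stable partition (strong bisimilarity classes):
  B0 = {u0}
  B1 = {u1, v1}
  B2 = {v0}
u0 ∈ B0, v0 ∈ B2 → different blocks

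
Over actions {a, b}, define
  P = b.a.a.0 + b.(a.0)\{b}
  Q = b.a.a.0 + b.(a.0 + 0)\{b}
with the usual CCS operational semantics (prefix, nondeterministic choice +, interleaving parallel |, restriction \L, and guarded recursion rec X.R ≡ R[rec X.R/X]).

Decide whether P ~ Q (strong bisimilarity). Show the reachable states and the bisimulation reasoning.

bisimilar

Reachable graph of P (6 states):
  s0 = b.a.a.0 + b.(a.0)\{b} :: -b-> s1, -b-> s2
  s1 = (a.0)\{b} :: -a-> s3
  s2 = a.a.0 :: -a-> s4
  s3 = 0\{b} :: deadlocked
  s4 = a.0 :: -a-> s5
  s5 = 0 :: deadlocked
Reachable graph of Q (6 states):
  t0 = b.a.a.0 + b.(a.0 + 0)\{b} :: -b-> t1, -b-> t2
  t1 = (a.0 + 0)\{b} :: -a-> t3
  t2 = a.a.0 :: -a-> t4
  t3 = 0\{b} :: deadlocked
  t4 = a.0 :: -a-> t5
  t5 = 0 :: deadlocked
Partition-refinement fixed point:
  B0 = {s0, t0}
  B1 = {s1, s4, t1, t4}
  B2 = {s3, s5, t3, t5}
  B3 = {s2, t2}
s0 ∈ B0, t0 ∈ B0 → same block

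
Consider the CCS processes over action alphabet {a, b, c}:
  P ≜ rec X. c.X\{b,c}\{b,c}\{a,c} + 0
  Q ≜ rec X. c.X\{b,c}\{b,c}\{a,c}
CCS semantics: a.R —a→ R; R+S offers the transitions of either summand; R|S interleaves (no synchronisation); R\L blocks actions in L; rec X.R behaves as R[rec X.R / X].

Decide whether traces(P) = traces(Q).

LTS(P): 2 reachable states
  s0 = rec X. c.X\{b,c}\{b,c}\{a,c} + 0 ⊢ —c→ s1
  s1 = (rec X. c.X\{b,c}\{b,c}\{a,c} + 0)\{b,c}\{b,c}\{a,c} ⊢ ∅
LTS(Q): 2 reachable states
  t0 = rec X. c.X\{b,c}\{b,c}\{a,c} ⊢ —c→ t1
  t1 = (rec X. c.X\{b,c}\{b,c}\{a,c})\{b,c}\{b,c}\{a,c} ⊢ ∅
Bisimilarity quotient blocks:
  B0 = {s0, t0}
  B1 = {s1, t1}
s0 ∈ B0, t0 ∈ B0 → same block
Bisimilar ⇒ trace-equivalent.

trace-equivalent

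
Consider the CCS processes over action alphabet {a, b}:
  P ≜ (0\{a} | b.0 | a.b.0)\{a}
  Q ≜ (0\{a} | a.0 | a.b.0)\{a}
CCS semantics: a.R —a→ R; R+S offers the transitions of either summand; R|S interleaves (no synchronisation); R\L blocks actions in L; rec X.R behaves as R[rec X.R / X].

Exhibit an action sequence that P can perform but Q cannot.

b

LTS(P): 2 reachable states
  m0 = (0\{a} | b.0 | a.b.0)\{a} → —b→ m1
  m1 = (0\{a} | 0 | a.b.0)\{a} → ·
LTS(Q): 1 reachable states
  n0 = (0\{a} | a.0 | a.b.0)\{a} → ·
Executing b from P (initial set {m0}):
  after b @ step 1: {m1}
  P completes σ.
Executing b from Q (initial set {n0}):
  after b @ step 1: no successor for Q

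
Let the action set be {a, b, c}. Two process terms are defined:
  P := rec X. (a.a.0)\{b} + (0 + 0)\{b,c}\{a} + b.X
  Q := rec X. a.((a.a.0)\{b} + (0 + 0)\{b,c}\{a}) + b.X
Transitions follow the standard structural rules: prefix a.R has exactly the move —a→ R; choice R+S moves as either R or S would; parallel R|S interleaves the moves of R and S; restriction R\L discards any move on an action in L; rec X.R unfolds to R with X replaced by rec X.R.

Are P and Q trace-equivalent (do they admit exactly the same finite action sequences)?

NO — witness ⟨aaa⟩

Reachable graph of P (3 states):
  p0 = rec X. (a.a.0)\{b} + (0 + 0)\{b,c}\{a} + b.X :: --a--▸ p1, --b--▸ p0
  p1 = (a.0)\{b} :: --a--▸ p2
  p2 = 0\{b} :: ·
Reachable graph of Q (4 states):
  q0 = rec X. a.((a.a.0)\{b} + (0 + 0)\{b,c}\{a}) + b.X :: --a--▸ q1, --b--▸ q0
  q1 = (a.a.0)\{b} + (0 + 0)\{b,c}\{a} :: --a--▸ q2
  q2 = (a.0)\{b} :: --a--▸ q3
  q3 = 0\{b} :: ·
Executing aaa from Q (initial set {q0}):
  step 1 (a): {q1}
  step 2 (a): {q2}
  step 3 (a): {q3}
  — Q admits the full trace.
Executing aaa from P (initial set {p0}):
  step 1 (a): {p1}
  step 2 (a): {p2}
  step 3 (a): no successor for P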